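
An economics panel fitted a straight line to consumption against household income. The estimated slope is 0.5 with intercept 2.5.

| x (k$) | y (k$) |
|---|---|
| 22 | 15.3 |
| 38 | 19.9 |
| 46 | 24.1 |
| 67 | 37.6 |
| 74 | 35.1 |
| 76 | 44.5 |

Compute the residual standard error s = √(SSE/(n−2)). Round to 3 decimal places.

s = 3.379

x=22: ŷ = 2.5 + 0.5·22 = 13.5; r = 15.3 − 13.5 = 1.8
x=38: ŷ = 2.5 + 0.5·38 = 21.5; r = 19.9 − 21.5 = -1.6
x=46: ŷ = 2.5 + 0.5·46 = 25.5; r = 24.1 − 25.5 = -1.4
x=67: ŷ = 2.5 + 0.5·67 = 36; r = 37.6 − 36 = 1.6
x=74: ŷ = 2.5 + 0.5·74 = 39.5; r = 35.1 − 39.5 = -4.4
x=76: ŷ = 2.5 + 0.5·76 = 40.5; r = 44.5 − 40.5 = 4
SSE = 3.24 + 2.56 + 1.96 + 2.56 + 19.36 + 16 = 45.68
s = √(45.68/4) = √11.42 ≈ 3.379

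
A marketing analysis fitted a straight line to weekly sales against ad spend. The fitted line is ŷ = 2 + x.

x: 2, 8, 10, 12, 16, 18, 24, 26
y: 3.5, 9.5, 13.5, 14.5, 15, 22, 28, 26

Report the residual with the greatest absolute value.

e = -3

x=2: ŷ = 2 + 2 = 4; e = 3.5 − 4 = -0.5
x=8: ŷ = 2 + 8 = 10; e = 9.5 − 10 = -0.5
x=10: ŷ = 2 + 10 = 12; e = 13.5 − 12 = 1.5
x=12: ŷ = 2 + 12 = 14; e = 14.5 − 14 = 0.5
x=16: ŷ = 2 + 16 = 18; e = 15 − 18 = -3
x=18: ŷ = 2 + 18 = 20; e = 22 − 20 = 2
x=24: ŷ = 2 + 24 = 26; e = 28 − 26 = 2
x=26: ŷ = 2 + 26 = 28; e = 26 − 28 = -2
Largest |e| is 3 at x = 16, residual -3.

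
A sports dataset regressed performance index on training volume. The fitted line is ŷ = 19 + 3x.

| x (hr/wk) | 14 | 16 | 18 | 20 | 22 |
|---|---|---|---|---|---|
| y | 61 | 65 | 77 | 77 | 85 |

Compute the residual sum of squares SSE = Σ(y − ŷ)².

x=14: ŷ = 19 + 3·14 = 61; e = 61 − 61 = 0
x=16: ŷ = 19 + 3·16 = 67; e = 65 − 67 = -2
x=18: ŷ = 19 + 3·18 = 73; e = 77 − 73 = 4
x=20: ŷ = 19 + 3·20 = 79; e = 77 − 79 = -2
x=22: ŷ = 19 + 3·22 = 85; e = 85 − 85 = 0
SSE = 0 + 4 + 16 + 4 + 0 = 24

SSE = 24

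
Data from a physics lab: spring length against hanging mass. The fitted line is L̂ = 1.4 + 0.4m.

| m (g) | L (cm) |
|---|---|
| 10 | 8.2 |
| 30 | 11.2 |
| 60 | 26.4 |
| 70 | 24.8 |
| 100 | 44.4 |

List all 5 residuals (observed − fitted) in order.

m=10: L̂ = 1.4 + 0.4·10 = 5.4; e = 8.2 − 5.4 = 2.8
m=30: L̂ = 1.4 + 0.4·30 = 13.4; e = 11.2 − 13.4 = -2.2
m=60: L̂ = 1.4 + 0.4·60 = 25.4; e = 26.4 − 25.4 = 1
m=70: L̂ = 1.4 + 0.4·70 = 29.4; e = 24.8 − 29.4 = -4.6
m=100: L̂ = 1.4 + 0.4·100 = 41.4; e = 44.4 − 41.4 = 3

2.8, -2.2, 1, -4.6, 3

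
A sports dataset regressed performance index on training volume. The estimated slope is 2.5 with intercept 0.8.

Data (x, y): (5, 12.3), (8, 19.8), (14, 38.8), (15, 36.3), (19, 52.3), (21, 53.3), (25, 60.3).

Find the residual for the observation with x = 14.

ŷ = 0.8 + 2.5·14 = 35.8
e = 38.8 − 35.8 = 3

e = 3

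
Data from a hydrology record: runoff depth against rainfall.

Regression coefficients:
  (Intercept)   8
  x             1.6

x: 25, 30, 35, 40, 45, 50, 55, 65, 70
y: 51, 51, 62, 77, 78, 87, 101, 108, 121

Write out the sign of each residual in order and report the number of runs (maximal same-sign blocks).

7 runs

x=25: ŷ = 8 + 1.6·25 = 48; r = 51 − 48 = 3
x=30: ŷ = 8 + 1.6·30 = 56; r = 51 − 56 = -5
x=35: ŷ = 8 + 1.6·35 = 64; r = 62 − 64 = -2
x=40: ŷ = 8 + 1.6·40 = 72; r = 77 − 72 = 5
x=45: ŷ = 8 + 1.6·45 = 80; r = 78 − 80 = -2
x=50: ŷ = 8 + 1.6·50 = 88; r = 87 − 88 = -1
x=55: ŷ = 8 + 1.6·55 = 96; r = 101 − 96 = 5
x=65: ŷ = 8 + 1.6·65 = 112; r = 108 − 112 = -4
x=70: ŷ = 8 + 1.6·70 = 120; r = 121 − 120 = 1
Signs: + − − + − − + − +
Runs: +×1, −×2, +×1, −×2, +×1, −×1, +×1 → 7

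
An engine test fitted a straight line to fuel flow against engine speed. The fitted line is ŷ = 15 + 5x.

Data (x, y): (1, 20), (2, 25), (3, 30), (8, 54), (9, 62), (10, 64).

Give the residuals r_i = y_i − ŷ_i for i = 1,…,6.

x=1: ŷ = 15 + 5·1 = 20; r = 20 − 20 = 0
x=2: ŷ = 15 + 5·2 = 25; r = 25 − 25 = 0
x=3: ŷ = 15 + 5·3 = 30; r = 30 − 30 = 0
x=8: ŷ = 15 + 5·8 = 55; r = 54 − 55 = -1
x=9: ŷ = 15 + 5·9 = 60; r = 62 − 60 = 2
x=10: ŷ = 15 + 5·10 = 65; r = 64 − 65 = -1

0, 0, 0, -1, 2, -1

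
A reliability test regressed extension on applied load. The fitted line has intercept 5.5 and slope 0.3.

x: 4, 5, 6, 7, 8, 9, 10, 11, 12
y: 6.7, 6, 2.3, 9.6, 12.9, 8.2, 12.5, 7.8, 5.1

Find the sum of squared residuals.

x=4: ŷ = 5.5 + 0.3·4 = 6.7; e = 6.7 − 6.7 = 0
x=5: ŷ = 5.5 + 0.3·5 = 7; e = 6 − 7 = -1
x=6: ŷ = 5.5 + 0.3·6 = 7.3; e = 2.3 − 7.3 = -5
x=7: ŷ = 5.5 + 0.3·7 = 7.6; e = 9.6 − 7.6 = 2
x=8: ŷ = 5.5 + 0.3·8 = 7.9; e = 12.9 − 7.9 = 5
x=9: ŷ = 5.5 + 0.3·9 = 8.2; e = 8.2 − 8.2 = 0
x=10: ŷ = 5.5 + 0.3·10 = 8.5; e = 12.5 − 8.5 = 4
x=11: ŷ = 5.5 + 0.3·11 = 8.8; e = 7.8 − 8.8 = -1
x=12: ŷ = 5.5 + 0.3·12 = 9.1; e = 5.1 − 9.1 = -4
SSE = 0 + 1 + 25 + 4 + 25 + 0 + 16 + 1 + 16 = 88

SSE = 88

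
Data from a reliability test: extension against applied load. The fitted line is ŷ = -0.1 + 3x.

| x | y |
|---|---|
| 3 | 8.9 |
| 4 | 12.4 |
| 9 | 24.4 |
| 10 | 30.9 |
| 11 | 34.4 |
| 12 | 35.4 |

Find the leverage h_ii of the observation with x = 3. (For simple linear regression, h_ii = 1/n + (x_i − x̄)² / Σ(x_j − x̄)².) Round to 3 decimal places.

h = 0.544

x̄ = (3 + 4 + 9 + 10 + 11 + 12)/6 = 8.16667
Σ(x − x̄)² = 26.6944 + 17.3611 + 0.694444 + 3.36111 + 8.02778 + 14.6944 = 70.8333
h = 1/6 + (-5.16667)²/70.8333 = 0.166667 + 0.376863 = 0.544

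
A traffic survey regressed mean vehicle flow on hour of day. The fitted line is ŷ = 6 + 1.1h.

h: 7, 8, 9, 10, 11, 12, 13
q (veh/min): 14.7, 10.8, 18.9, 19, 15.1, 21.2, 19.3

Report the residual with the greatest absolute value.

r = -4

h=7: ŷ = 6 + 1.1·7 = 13.7; r = 14.7 − 13.7 = 1
h=8: ŷ = 6 + 1.1·8 = 14.8; r = 10.8 − 14.8 = -4
h=9: ŷ = 6 + 1.1·9 = 15.9; r = 18.9 − 15.9 = 3
h=10: ŷ = 6 + 1.1·10 = 17; r = 19 − 17 = 2
h=11: ŷ = 6 + 1.1·11 = 18.1; r = 15.1 − 18.1 = -3
h=12: ŷ = 6 + 1.1·12 = 19.2; r = 21.2 − 19.2 = 2
h=13: ŷ = 6 + 1.1·13 = 20.3; r = 19.3 − 20.3 = -1
Largest |r| is 4 at h = 8, residual -4.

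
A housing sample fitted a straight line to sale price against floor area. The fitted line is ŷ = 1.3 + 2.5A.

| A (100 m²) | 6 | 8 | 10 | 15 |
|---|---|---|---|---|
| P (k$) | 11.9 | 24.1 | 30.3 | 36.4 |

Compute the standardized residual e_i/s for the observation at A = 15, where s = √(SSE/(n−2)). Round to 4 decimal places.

-0.4851

A=6: ŷ = 1.3 + 2.5·6 = 16.3; e = 11.9 − 16.3 = -4.4
A=8: ŷ = 1.3 + 2.5·8 = 21.3; e = 24.1 − 21.3 = 2.8
A=10: ŷ = 1.3 + 2.5·10 = 26.3; e = 30.3 − 26.3 = 4
A=15: ŷ = 1.3 + 2.5·15 = 38.8; e = 36.4 − 38.8 = -2.4
SSE = 19.36 + 7.84 + 16 + 5.76 = 48.96
s = √(48.96/2) = 4.94773
e/s = -2.4 / 4.94773 = -0.4851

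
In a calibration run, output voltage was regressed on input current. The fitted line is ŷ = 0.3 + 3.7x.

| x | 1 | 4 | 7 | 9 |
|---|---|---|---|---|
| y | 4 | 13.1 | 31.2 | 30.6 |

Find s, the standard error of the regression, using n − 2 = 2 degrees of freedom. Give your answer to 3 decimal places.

x=1: ŷ = 0.3 + 3.7·1 = 4; e = 4 − 4 = 0
x=4: ŷ = 0.3 + 3.7·4 = 15.1; e = 13.1 − 15.1 = -2
x=7: ŷ = 0.3 + 3.7·7 = 26.2; e = 31.2 − 26.2 = 5
x=9: ŷ = 0.3 + 3.7·9 = 33.6; e = 30.6 − 33.6 = -3
SSE = 0 + 4 + 25 + 9 = 38
s = √(38/2) = √19 ≈ 4.359

s = 4.359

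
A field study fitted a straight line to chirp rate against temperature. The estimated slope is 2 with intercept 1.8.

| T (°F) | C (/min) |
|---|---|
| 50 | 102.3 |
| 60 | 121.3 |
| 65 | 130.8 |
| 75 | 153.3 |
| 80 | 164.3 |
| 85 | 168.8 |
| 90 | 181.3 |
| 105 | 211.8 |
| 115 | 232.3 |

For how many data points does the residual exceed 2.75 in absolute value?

T=50: ŷ = 1.8 + 2·50 = 101.8; r = 102.3 − 101.8 = 0.5
T=60: ŷ = 1.8 + 2·60 = 121.8; r = 121.3 − 121.8 = -0.5
T=65: ŷ = 1.8 + 2·65 = 131.8; r = 130.8 − 131.8 = -1
T=75: ŷ = 1.8 + 2·75 = 151.8; r = 153.3 − 151.8 = 1.5
T=80: ŷ = 1.8 + 2·80 = 161.8; r = 164.3 − 161.8 = 2.5
T=85: ŷ = 1.8 + 2·85 = 171.8; r = 168.8 − 171.8 = -3
T=90: ŷ = 1.8 + 2·90 = 181.8; r = 181.3 − 181.8 = -0.5
T=105: ŷ = 1.8 + 2·105 = 211.8; r = 211.8 − 211.8 = 0
T=115: ŷ = 1.8 + 2·115 = 231.8; r = 232.3 − 231.8 = 0.5
|r| > 2.75: T=85 (|r|=3) → 1

1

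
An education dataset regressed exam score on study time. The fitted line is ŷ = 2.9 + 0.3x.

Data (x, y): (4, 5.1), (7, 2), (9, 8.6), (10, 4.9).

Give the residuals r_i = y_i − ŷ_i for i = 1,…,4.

1, -3, 3, -1

x=4: ŷ = 2.9 + 0.3·4 = 4.1; r = 5.1 − 4.1 = 1
x=7: ŷ = 2.9 + 0.3·7 = 5; r = 2 − 5 = -3
x=9: ŷ = 2.9 + 0.3·9 = 5.6; r = 8.6 − 5.6 = 3
x=10: ŷ = 2.9 + 0.3·10 = 5.9; r = 4.9 − 5.9 = -1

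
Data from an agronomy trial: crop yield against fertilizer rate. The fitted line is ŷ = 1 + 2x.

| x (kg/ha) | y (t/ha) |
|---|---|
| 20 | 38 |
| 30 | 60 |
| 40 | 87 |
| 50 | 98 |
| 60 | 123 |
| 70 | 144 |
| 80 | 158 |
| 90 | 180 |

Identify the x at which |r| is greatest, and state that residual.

x = 40, r = 6

x=20: ŷ = 1 + 2·20 = 41; r = 38 − 41 = -3
x=30: ŷ = 1 + 2·30 = 61; r = 60 − 61 = -1
x=40: ŷ = 1 + 2·40 = 81; r = 87 − 81 = 6
x=50: ŷ = 1 + 2·50 = 101; r = 98 − 101 = -3
x=60: ŷ = 1 + 2·60 = 121; r = 123 − 121 = 2
x=70: ŷ = 1 + 2·70 = 141; r = 144 − 141 = 3
x=80: ŷ = 1 + 2·80 = 161; r = 158 − 161 = -3
x=90: ŷ = 1 + 2·90 = 181; r = 180 − 181 = -1
Largest |r| is 6 at x = 40, residual 6.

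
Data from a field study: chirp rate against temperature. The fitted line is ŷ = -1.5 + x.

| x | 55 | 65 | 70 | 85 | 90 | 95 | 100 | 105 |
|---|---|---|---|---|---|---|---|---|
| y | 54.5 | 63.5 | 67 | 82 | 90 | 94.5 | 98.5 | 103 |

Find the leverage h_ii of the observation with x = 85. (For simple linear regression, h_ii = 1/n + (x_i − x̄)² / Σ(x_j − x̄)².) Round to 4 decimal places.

x̄ = (55 + 65 + 70 + 85 + 90 + 95 + 100 + 105)/8 = 83.125
Σ(x − x̄)² = 791.016 + 328.516 + 172.266 + 3.51562 + 47.2656 + 141.016 + 284.766 + 478.516 = 2246.88
h = 1/8 + (1.875)²/2246.88 = 0.125 + 0.00156467 = 0.1266

h = 0.1266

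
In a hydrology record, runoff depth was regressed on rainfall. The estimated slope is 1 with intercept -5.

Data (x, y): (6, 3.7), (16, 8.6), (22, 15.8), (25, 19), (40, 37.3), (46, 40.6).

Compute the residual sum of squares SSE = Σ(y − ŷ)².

SSE = 20.94

x=6: ŷ = -5 + 6 = 1; e = 3.7 − 1 = 2.7
x=16: ŷ = -5 + 16 = 11; e = 8.6 − 11 = -2.4
x=22: ŷ = -5 + 22 = 17; e = 15.8 − 17 = -1.2
x=25: ŷ = -5 + 25 = 20; e = 19 − 20 = -1
x=40: ŷ = -5 + 40 = 35; e = 37.3 − 35 = 2.3
x=46: ŷ = -5 + 46 = 41; e = 40.6 − 41 = -0.4
SSE = 7.29 + 5.76 + 1.44 + 1 + 5.29 + 0.16 = 20.94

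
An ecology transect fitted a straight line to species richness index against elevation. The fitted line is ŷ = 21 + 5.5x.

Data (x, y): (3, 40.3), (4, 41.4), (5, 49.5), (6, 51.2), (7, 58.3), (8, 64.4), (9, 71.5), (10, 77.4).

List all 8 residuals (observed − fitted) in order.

x=3: ŷ = 21 + 5.5·3 = 37.5; e = 40.3 − 37.5 = 2.8
x=4: ŷ = 21 + 5.5·4 = 43; e = 41.4 − 43 = -1.6
x=5: ŷ = 21 + 5.5·5 = 48.5; e = 49.5 − 48.5 = 1
x=6: ŷ = 21 + 5.5·6 = 54; e = 51.2 − 54 = -2.8
x=7: ŷ = 21 + 5.5·7 = 59.5; e = 58.3 − 59.5 = -1.2
x=8: ŷ = 21 + 5.5·8 = 65; e = 64.4 − 65 = -0.6
x=9: ŷ = 21 + 5.5·9 = 70.5; e = 71.5 − 70.5 = 1
x=10: ŷ = 21 + 5.5·10 = 76; e = 77.4 − 76 = 1.4

2.8, -1.6, 1, -2.8, -1.2, -0.6, 1, 1.4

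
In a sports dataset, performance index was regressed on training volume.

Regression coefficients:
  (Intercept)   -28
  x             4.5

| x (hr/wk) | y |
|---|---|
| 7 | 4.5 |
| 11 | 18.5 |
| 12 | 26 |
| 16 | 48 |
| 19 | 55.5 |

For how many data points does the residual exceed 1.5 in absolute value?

3

x=7: ŷ = -28 + 4.5·7 = 3.5; r = 4.5 − 3.5 = 1
x=11: ŷ = -28 + 4.5·11 = 21.5; r = 18.5 − 21.5 = -3
x=12: ŷ = -28 + 4.5·12 = 26; r = 26 − 26 = 0
x=16: ŷ = -28 + 4.5·16 = 44; r = 48 − 44 = 4
x=19: ŷ = -28 + 4.5·19 = 57.5; r = 55.5 − 57.5 = -2
|r| > 1.5: x=11 (|r|=3), x=16 (|r|=4), x=19 (|r|=2) → 3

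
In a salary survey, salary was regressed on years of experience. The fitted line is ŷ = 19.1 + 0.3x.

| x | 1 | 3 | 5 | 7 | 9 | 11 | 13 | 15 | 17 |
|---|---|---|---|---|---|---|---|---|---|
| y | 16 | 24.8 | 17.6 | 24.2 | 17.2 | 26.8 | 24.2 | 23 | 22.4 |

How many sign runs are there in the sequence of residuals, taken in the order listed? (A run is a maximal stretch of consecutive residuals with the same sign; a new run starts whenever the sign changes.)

7 runs

x=1: ŷ = 19.1 + 0.3·1 = 19.4; r = 16 − 19.4 = -3.4
x=3: ŷ = 19.1 + 0.3·3 = 20; r = 24.8 − 20 = 4.8
x=5: ŷ = 19.1 + 0.3·5 = 20.6; r = 17.6 − 20.6 = -3
x=7: ŷ = 19.1 + 0.3·7 = 21.2; r = 24.2 − 21.2 = 3
x=9: ŷ = 19.1 + 0.3·9 = 21.8; r = 17.2 − 21.8 = -4.6
x=11: ŷ = 19.1 + 0.3·11 = 22.4; r = 26.8 − 22.4 = 4.4
x=13: ŷ = 19.1 + 0.3·13 = 23; r = 24.2 − 23 = 1.2
x=15: ŷ = 19.1 + 0.3·15 = 23.6; r = 23 − 23.6 = -0.6
x=17: ŷ = 19.1 + 0.3·17 = 24.2; r = 22.4 − 24.2 = -1.8
Signs: − + − + − + + − −
Runs: −×1, +×1, −×1, +×1, −×1, +×2, −×2 → 7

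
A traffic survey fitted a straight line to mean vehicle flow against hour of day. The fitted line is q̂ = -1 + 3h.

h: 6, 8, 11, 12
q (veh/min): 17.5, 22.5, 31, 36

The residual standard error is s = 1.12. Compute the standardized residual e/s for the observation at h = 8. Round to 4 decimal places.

-0.4464

q̂ = -1 + 3·8 = 23
e = 22.5 − 23 = -0.5
e/s = -0.5 / 1.12 = -0.4464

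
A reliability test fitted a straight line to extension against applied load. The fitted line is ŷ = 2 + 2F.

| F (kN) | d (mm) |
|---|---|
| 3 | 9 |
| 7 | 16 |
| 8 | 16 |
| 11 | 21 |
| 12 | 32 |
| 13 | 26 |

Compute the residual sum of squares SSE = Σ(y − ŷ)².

SSE = 54

F=3: ŷ = 2 + 2·3 = 8; e = 9 − 8 = 1
F=7: ŷ = 2 + 2·7 = 16; e = 16 − 16 = 0
F=8: ŷ = 2 + 2·8 = 18; e = 16 − 18 = -2
F=11: ŷ = 2 + 2·11 = 24; e = 21 − 24 = -3
F=12: ŷ = 2 + 2·12 = 26; e = 32 − 26 = 6
F=13: ŷ = 2 + 2·13 = 28; e = 26 − 28 = -2
SSE = 1 + 0 + 4 + 9 + 36 + 4 = 54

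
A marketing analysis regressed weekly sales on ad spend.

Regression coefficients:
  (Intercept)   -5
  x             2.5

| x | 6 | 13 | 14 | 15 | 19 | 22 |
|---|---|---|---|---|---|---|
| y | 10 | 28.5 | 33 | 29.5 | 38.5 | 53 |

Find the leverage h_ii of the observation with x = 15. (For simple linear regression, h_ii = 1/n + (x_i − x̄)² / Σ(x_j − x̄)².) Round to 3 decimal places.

h = 0.167

x̄ = (6 + 13 + 14 + 15 + 19 + 22)/6 = 14.8333
Σ(x − x̄)² = 78.0278 + 3.36111 + 0.694444 + 0.0277778 + 17.3611 + 51.3611 = 150.833
h = 1/6 + (0.166667)²/150.833 = 0.166667 + 0.000184162 = 0.167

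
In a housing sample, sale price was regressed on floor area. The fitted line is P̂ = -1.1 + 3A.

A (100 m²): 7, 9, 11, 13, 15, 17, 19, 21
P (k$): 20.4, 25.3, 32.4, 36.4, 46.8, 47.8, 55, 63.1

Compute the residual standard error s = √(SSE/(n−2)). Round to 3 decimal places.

A=7: P̂ = -1.1 + 3·7 = 19.9; e = 20.4 − 19.9 = 0.5
A=9: P̂ = -1.1 + 3·9 = 25.9; e = 25.3 − 25.9 = -0.6
A=11: P̂ = -1.1 + 3·11 = 31.9; e = 32.4 − 31.9 = 0.5
A=13: P̂ = -1.1 + 3·13 = 37.9; e = 36.4 − 37.9 = -1.5
A=15: P̂ = -1.1 + 3·15 = 43.9; e = 46.8 − 43.9 = 2.9
A=17: P̂ = -1.1 + 3·17 = 49.9; e = 47.8 − 49.9 = -2.1
A=19: P̂ = -1.1 + 3·19 = 55.9; e = 55 − 55.9 = -0.9
A=21: P̂ = -1.1 + 3·21 = 61.9; e = 63.1 − 61.9 = 1.2
SSE = 0.25 + 0.36 + 0.25 + 2.25 + 8.41 + 4.41 + 0.81 + 1.44 = 18.18
s = √(18.18/6) = √3.03 ≈ 1.741

s = 1.741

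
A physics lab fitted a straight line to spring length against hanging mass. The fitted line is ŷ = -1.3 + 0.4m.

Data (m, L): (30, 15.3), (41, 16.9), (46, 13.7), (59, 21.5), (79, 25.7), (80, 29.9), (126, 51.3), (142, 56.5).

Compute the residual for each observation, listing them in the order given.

m=30: ŷ = -1.3 + 0.4·30 = 10.7; r = 15.3 − 10.7 = 4.6
m=41: ŷ = -1.3 + 0.4·41 = 15.1; r = 16.9 − 15.1 = 1.8
m=46: ŷ = -1.3 + 0.4·46 = 17.1; r = 13.7 − 17.1 = -3.4
m=59: ŷ = -1.3 + 0.4·59 = 22.3; r = 21.5 − 22.3 = -0.8
m=79: ŷ = -1.3 + 0.4·79 = 30.3; r = 25.7 − 30.3 = -4.6
m=80: ŷ = -1.3 + 0.4·80 = 30.7; r = 29.9 − 30.7 = -0.8
m=126: ŷ = -1.3 + 0.4·126 = 49.1; r = 51.3 − 49.1 = 2.2
m=142: ŷ = -1.3 + 0.4·142 = 55.5; r = 56.5 − 55.5 = 1

4.6, 1.8, -3.4, -0.8, -4.6, -0.8, 2.2, 1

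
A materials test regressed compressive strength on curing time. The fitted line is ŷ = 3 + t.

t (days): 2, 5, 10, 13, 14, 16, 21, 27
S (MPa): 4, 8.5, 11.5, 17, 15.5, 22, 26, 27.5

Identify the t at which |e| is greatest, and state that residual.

t=2: ŷ = 3 + 2 = 5; e = 4 − 5 = -1
t=5: ŷ = 3 + 5 = 8; e = 8.5 − 8 = 0.5
t=10: ŷ = 3 + 10 = 13; e = 11.5 − 13 = -1.5
t=13: ŷ = 3 + 13 = 16; e = 17 − 16 = 1
t=14: ŷ = 3 + 14 = 17; e = 15.5 − 17 = -1.5
t=16: ŷ = 3 + 16 = 19; e = 22 − 19 = 3
t=21: ŷ = 3 + 21 = 24; e = 26 − 24 = 2
t=27: ŷ = 3 + 27 = 30; e = 27.5 − 30 = -2.5
Largest |e| is 3 at t = 16, residual 3.

t = 16, e = 3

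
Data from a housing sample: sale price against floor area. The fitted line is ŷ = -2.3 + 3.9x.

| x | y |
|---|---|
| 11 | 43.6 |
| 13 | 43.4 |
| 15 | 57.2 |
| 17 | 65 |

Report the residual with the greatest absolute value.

x=11: ŷ = -2.3 + 3.9·11 = 40.6; r = 43.6 − 40.6 = 3
x=13: ŷ = -2.3 + 3.9·13 = 48.4; r = 43.4 − 48.4 = -5
x=15: ŷ = -2.3 + 3.9·15 = 56.2; r = 57.2 − 56.2 = 1
x=17: ŷ = -2.3 + 3.9·17 = 64; r = 65 − 64 = 1
Largest |r| is 5 at x = 13, residual -5.

r = -5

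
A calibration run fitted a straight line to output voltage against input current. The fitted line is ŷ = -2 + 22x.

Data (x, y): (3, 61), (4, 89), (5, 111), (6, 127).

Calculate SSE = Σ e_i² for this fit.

x=3: ŷ = -2 + 22·3 = 64; e = 61 − 64 = -3
x=4: ŷ = -2 + 22·4 = 86; e = 89 − 86 = 3
x=5: ŷ = -2 + 22·5 = 108; e = 111 − 108 = 3
x=6: ŷ = -2 + 22·6 = 130; e = 127 − 130 = -3
SSE = 9 + 9 + 9 + 9 = 36

SSE = 36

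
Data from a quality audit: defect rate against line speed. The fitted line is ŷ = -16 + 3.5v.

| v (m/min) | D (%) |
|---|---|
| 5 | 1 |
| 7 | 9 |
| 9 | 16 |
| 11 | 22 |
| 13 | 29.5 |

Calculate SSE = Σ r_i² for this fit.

v=5: ŷ = -16 + 3.5·5 = 1.5; r = 1 − 1.5 = -0.5
v=7: ŷ = -16 + 3.5·7 = 8.5; r = 9 − 8.5 = 0.5
v=9: ŷ = -16 + 3.5·9 = 15.5; r = 16 − 15.5 = 0.5
v=11: ŷ = -16 + 3.5·11 = 22.5; r = 22 − 22.5 = -0.5
v=13: ŷ = -16 + 3.5·13 = 29.5; r = 29.5 − 29.5 = 0
SSE = 0.25 + 0.25 + 0.25 + 0.25 + 0 = 1

SSE = 1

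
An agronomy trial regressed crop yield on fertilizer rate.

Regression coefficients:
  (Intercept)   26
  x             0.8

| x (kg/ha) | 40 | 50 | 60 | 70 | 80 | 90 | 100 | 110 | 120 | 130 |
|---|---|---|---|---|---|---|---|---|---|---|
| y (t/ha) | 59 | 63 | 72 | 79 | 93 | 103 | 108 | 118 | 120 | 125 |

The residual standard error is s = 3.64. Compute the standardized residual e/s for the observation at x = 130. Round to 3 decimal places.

-1.374

ŷ = 26 + 0.8·130 = 130
e = 125 − 130 = -5
e/s = -5 / 3.64 = -1.374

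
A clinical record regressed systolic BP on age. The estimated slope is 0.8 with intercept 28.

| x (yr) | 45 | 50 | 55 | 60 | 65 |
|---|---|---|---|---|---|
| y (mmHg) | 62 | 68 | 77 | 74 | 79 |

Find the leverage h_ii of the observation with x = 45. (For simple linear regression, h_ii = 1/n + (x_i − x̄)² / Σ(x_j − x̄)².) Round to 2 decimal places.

h = 0.60

x̄ = (45 + 50 + 55 + 60 + 65)/5 = 55
Σ(x − x̄)² = 100 + 25 + 0 + 25 + 100 = 250
h = 1/5 + (-10)²/250 = 0.2 + 0.4 = 0.60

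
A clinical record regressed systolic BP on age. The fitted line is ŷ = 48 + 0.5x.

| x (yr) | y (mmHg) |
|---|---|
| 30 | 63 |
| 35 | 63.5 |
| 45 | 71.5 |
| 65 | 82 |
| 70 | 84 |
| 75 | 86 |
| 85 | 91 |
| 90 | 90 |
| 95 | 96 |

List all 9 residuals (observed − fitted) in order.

x=30: ŷ = 48 + 0.5·30 = 63; e = 63 − 63 = 0
x=35: ŷ = 48 + 0.5·35 = 65.5; e = 63.5 − 65.5 = -2
x=45: ŷ = 48 + 0.5·45 = 70.5; e = 71.5 − 70.5 = 1
x=65: ŷ = 48 + 0.5·65 = 80.5; e = 82 − 80.5 = 1.5
x=70: ŷ = 48 + 0.5·70 = 83; e = 84 − 83 = 1
x=75: ŷ = 48 + 0.5·75 = 85.5; e = 86 − 85.5 = 0.5
x=85: ŷ = 48 + 0.5·85 = 90.5; e = 91 − 90.5 = 0.5
x=90: ŷ = 48 + 0.5·90 = 93; e = 90 − 93 = -3
x=95: ŷ = 48 + 0.5·95 = 95.5; e = 96 − 95.5 = 0.5

0, -2, 1, 1.5, 1, 0.5, 0.5, -3, 0.5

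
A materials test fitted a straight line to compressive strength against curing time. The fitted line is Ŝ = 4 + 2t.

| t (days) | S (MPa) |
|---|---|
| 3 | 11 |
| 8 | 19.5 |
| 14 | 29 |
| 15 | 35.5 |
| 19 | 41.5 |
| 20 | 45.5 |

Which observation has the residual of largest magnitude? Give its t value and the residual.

t=3: Ŝ = 4 + 2·3 = 10; e = 11 − 10 = 1
t=8: Ŝ = 4 + 2·8 = 20; e = 19.5 − 20 = -0.5
t=14: Ŝ = 4 + 2·14 = 32; e = 29 − 32 = -3
t=15: Ŝ = 4 + 2·15 = 34; e = 35.5 − 34 = 1.5
t=19: Ŝ = 4 + 2·19 = 42; e = 41.5 − 42 = -0.5
t=20: Ŝ = 4 + 2·20 = 44; e = 45.5 − 44 = 1.5
Largest |e| is 3 at t = 14, residual -3.

t = 14, e = -3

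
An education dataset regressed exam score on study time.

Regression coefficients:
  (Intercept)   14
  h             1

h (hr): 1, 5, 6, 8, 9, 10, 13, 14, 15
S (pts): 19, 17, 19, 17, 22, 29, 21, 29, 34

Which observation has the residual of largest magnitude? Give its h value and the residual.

h=1: ŷ = 14 + 1 = 15; r = 19 − 15 = 4
h=5: ŷ = 14 + 5 = 19; r = 17 − 19 = -2
h=6: ŷ = 14 + 6 = 20; r = 19 − 20 = -1
h=8: ŷ = 14 + 8 = 22; r = 17 − 22 = -5
h=9: ŷ = 14 + 9 = 23; r = 22 − 23 = -1
h=10: ŷ = 14 + 10 = 24; r = 29 − 24 = 5
h=13: ŷ = 14 + 13 = 27; r = 21 − 27 = -6
h=14: ŷ = 14 + 14 = 28; r = 29 − 28 = 1
h=15: ŷ = 14 + 15 = 29; r = 34 − 29 = 5
Largest |r| is 6 at h = 13, residual -6.

h = 13, r = -6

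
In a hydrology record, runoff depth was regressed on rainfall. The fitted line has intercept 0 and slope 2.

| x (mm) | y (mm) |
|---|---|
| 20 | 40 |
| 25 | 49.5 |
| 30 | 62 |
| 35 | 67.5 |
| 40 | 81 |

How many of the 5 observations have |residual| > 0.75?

3

x=20: ŷ = 2·20 = 40; r = 40 − 40 = 0
x=25: ŷ = 2·25 = 50; r = 49.5 − 50 = -0.5
x=30: ŷ = 2·30 = 60; r = 62 − 60 = 2
x=35: ŷ = 2·35 = 70; r = 67.5 − 70 = -2.5
x=40: ŷ = 2·40 = 80; r = 81 − 80 = 1
|r| > 0.75: x=30 (|r|=2), x=35 (|r|=2.5), x=40 (|r|=1) → 3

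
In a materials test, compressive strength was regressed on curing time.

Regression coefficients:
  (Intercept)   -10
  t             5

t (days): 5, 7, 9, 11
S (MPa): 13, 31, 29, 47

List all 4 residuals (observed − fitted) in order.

-2, 6, -6, 2

t=5: ŷ = -10 + 5·5 = 15; e = 13 − 15 = -2
t=7: ŷ = -10 + 5·7 = 25; e = 31 − 25 = 6
t=9: ŷ = -10 + 5·9 = 35; e = 29 − 35 = -6
t=11: ŷ = -10 + 5·11 = 45; e = 47 − 45 = 2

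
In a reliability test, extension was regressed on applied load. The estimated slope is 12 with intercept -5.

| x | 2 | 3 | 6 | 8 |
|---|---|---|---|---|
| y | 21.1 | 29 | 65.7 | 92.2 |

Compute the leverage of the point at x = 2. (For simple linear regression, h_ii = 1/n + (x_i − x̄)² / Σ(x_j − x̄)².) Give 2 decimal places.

x̄ = (2 + 3 + 6 + 8)/4 = 4.75
Σ(x − x̄)² = 7.5625 + 3.0625 + 1.5625 + 10.5625 = 22.75
h = 1/4 + (-2.75)²/22.75 = 0.25 + 0.332418 = 0.58

h = 0.58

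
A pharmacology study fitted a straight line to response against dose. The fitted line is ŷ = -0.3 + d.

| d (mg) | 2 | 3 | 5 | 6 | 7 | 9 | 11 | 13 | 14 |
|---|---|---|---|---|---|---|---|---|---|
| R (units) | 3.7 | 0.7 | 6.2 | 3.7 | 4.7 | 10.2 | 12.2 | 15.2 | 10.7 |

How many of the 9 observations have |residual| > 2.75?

d=2: ŷ = -0.3 + 2 = 1.7; e = 3.7 − 1.7 = 2
d=3: ŷ = -0.3 + 3 = 2.7; e = 0.7 − 2.7 = -2
d=5: ŷ = -0.3 + 5 = 4.7; e = 6.2 − 4.7 = 1.5
d=6: ŷ = -0.3 + 6 = 5.7; e = 3.7 − 5.7 = -2
d=7: ŷ = -0.3 + 7 = 6.7; e = 4.7 − 6.7 = -2
d=9: ŷ = -0.3 + 9 = 8.7; e = 10.2 − 8.7 = 1.5
d=11: ŷ = -0.3 + 11 = 10.7; e = 12.2 − 10.7 = 1.5
d=13: ŷ = -0.3 + 13 = 12.7; e = 15.2 − 12.7 = 2.5
d=14: ŷ = -0.3 + 14 = 13.7; e = 10.7 − 13.7 = -3
|e| > 2.75: d=14 (|e|=3) → 1

1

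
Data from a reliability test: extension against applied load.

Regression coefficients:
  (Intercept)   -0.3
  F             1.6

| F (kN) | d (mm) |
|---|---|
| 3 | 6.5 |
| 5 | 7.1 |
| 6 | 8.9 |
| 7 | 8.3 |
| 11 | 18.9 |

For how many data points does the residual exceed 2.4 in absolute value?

1

F=3: d̂ = -0.3 + 1.6·3 = 4.5; r = 6.5 − 4.5 = 2
F=5: d̂ = -0.3 + 1.6·5 = 7.7; r = 7.1 − 7.7 = -0.6
F=6: d̂ = -0.3 + 1.6·6 = 9.3; r = 8.9 − 9.3 = -0.4
F=7: d̂ = -0.3 + 1.6·7 = 10.9; r = 8.3 − 10.9 = -2.6
F=11: d̂ = -0.3 + 1.6·11 = 17.3; r = 18.9 − 17.3 = 1.6
|r| > 2.4: F=7 (|r|=2.6) → 1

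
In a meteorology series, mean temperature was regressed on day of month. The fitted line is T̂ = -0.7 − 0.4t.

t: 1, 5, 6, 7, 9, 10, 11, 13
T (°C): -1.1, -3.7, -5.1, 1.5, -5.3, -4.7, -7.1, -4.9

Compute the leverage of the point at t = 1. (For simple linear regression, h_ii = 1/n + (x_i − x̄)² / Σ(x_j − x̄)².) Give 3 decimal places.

h = 0.574

t̄ = (1 + 5 + 6 + 7 + 9 + 10 + 11 + 13)/8 = 7.75
Σ(t − t̄)² = 45.5625 + 7.5625 + 3.0625 + 0.5625 + 1.5625 + 5.0625 + 10.5625 + 27.5625 = 101.5
h = 1/8 + (-6.75)²/101.5 = 0.125 + 0.448892 = 0.574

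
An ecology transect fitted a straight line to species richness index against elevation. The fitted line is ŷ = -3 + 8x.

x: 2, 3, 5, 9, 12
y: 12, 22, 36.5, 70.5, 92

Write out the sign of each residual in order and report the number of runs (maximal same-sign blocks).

x=2: ŷ = -3 + 8·2 = 13; e = 12 − 13 = -1
x=3: ŷ = -3 + 8·3 = 21; e = 22 − 21 = 1
x=5: ŷ = -3 + 8·5 = 37; e = 36.5 − 37 = -0.5
x=9: ŷ = -3 + 8·9 = 69; e = 70.5 − 69 = 1.5
x=12: ŷ = -3 + 8·12 = 93; e = 92 − 93 = -1
Signs: − + − + −
Runs: −×1, +×1, −×1, +×1, −×1 → 5

5 runs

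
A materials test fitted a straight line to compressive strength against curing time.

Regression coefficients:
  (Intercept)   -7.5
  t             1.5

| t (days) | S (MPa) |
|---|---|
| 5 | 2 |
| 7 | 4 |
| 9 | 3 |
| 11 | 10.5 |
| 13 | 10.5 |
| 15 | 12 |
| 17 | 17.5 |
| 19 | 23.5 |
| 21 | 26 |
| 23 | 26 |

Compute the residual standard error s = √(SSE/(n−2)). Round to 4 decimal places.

t=5: Ŝ = -7.5 + 1.5·5 = 0; r = 2 − 0 = 2
t=7: Ŝ = -7.5 + 1.5·7 = 3; r = 4 − 3 = 1
t=9: Ŝ = -7.5 + 1.5·9 = 6; r = 3 − 6 = -3
t=11: Ŝ = -7.5 + 1.5·11 = 9; r = 10.5 − 9 = 1.5
t=13: Ŝ = -7.5 + 1.5·13 = 12; r = 10.5 − 12 = -1.5
t=15: Ŝ = -7.5 + 1.5·15 = 15; r = 12 − 15 = -3
t=17: Ŝ = -7.5 + 1.5·17 = 18; r = 17.5 − 18 = -0.5
t=19: Ŝ = -7.5 + 1.5·19 = 21; r = 23.5 − 21 = 2.5
t=21: Ŝ = -7.5 + 1.5·21 = 24; r = 26 − 24 = 2
t=23: Ŝ = -7.5 + 1.5·23 = 27; r = 26 − 27 = -1
SSE = 4 + 1 + 9 + 2.25 + 2.25 + 9 + 0.25 + 6.25 + 4 + 1 = 39
s = √(39/8) = √4.875 ≈ 2.2079

s = 2.2079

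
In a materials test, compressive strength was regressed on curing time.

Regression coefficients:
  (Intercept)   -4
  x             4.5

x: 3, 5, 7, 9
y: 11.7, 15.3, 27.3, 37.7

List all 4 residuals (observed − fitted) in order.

x=3: ŷ = -4 + 4.5·3 = 9.5; r = 11.7 − 9.5 = 2.2
x=5: ŷ = -4 + 4.5·5 = 18.5; r = 15.3 − 18.5 = -3.2
x=7: ŷ = -4 + 4.5·7 = 27.5; r = 27.3 − 27.5 = -0.2
x=9: ŷ = -4 + 4.5·9 = 36.5; r = 37.7 − 36.5 = 1.2

2.2, -3.2, -0.2, 1.2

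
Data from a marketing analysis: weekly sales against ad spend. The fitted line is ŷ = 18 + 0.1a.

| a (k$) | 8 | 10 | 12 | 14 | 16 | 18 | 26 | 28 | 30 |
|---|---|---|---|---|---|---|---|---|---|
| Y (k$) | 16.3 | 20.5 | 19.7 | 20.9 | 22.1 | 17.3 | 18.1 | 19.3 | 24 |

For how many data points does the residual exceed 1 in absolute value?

a=8: ŷ = 18 + 0.1·8 = 18.8; r = 16.3 − 18.8 = -2.5
a=10: ŷ = 18 + 0.1·10 = 19; r = 20.5 − 19 = 1.5
a=12: ŷ = 18 + 0.1·12 = 19.2; r = 19.7 − 19.2 = 0.5
a=14: ŷ = 18 + 0.1·14 = 19.4; r = 20.9 − 19.4 = 1.5
a=16: ŷ = 18 + 0.1·16 = 19.6; r = 22.1 − 19.6 = 2.5
a=18: ŷ = 18 + 0.1·18 = 19.8; r = 17.3 − 19.8 = -2.5
a=26: ŷ = 18 + 0.1·26 = 20.6; r = 18.1 − 20.6 = -2.5
a=28: ŷ = 18 + 0.1·28 = 20.8; r = 19.3 − 20.8 = -1.5
a=30: ŷ = 18 + 0.1·30 = 21; r = 24 − 21 = 3
|r| > 1: a=8 (|r|=2.5), a=10 (|r|=1.5), a=14 (|r|=1.5), a=16 (|r|=2.5), a=18 (|r|=2.5), a=26 (|r|=2.5), a=28 (|r|=1.5), a=30 (|r|=3) → 8

8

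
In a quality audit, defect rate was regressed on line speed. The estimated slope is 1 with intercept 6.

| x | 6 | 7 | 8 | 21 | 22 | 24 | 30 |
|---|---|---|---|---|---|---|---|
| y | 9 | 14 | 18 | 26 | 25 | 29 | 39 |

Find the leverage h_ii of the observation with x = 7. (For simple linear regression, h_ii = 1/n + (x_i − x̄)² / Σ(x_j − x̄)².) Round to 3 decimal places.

h = 0.316

x̄ = (6 + 7 + 8 + 21 + 22 + 24 + 30)/7 = 16.8571
Σ(x − x̄)² = 117.878 + 97.1633 + 78.449 + 17.1633 + 26.449 + 51.0204 + 172.735 = 560.857
h = 1/7 + (-9.85714)²/560.857 = 0.142857 + 0.173241 = 0.316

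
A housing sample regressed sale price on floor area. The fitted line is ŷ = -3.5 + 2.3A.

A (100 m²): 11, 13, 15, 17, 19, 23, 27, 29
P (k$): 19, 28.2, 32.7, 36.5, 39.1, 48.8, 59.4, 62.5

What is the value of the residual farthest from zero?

r = -2.8

A=11: ŷ = -3.5 + 2.3·11 = 21.8; r = 19 − 21.8 = -2.8
A=13: ŷ = -3.5 + 2.3·13 = 26.4; r = 28.2 − 26.4 = 1.8
A=15: ŷ = -3.5 + 2.3·15 = 31; r = 32.7 − 31 = 1.7
A=17: ŷ = -3.5 + 2.3·17 = 35.6; r = 36.5 − 35.6 = 0.9
A=19: ŷ = -3.5 + 2.3·19 = 40.2; r = 39.1 − 40.2 = -1.1
A=23: ŷ = -3.5 + 2.3·23 = 49.4; r = 48.8 − 49.4 = -0.6
A=27: ŷ = -3.5 + 2.3·27 = 58.6; r = 59.4 − 58.6 = 0.8
A=29: ŷ = -3.5 + 2.3·29 = 63.2; r = 62.5 − 63.2 = -0.7
Largest |r| is 2.8 at A = 11, residual -2.8.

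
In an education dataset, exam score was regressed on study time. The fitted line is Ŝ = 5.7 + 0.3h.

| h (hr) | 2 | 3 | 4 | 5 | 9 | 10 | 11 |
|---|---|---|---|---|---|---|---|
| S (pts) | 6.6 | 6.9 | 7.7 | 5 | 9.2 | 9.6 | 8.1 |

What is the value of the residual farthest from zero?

h=2: Ŝ = 5.7 + 0.3·2 = 6.3; r = 6.6 − 6.3 = 0.3
h=3: Ŝ = 5.7 + 0.3·3 = 6.6; r = 6.9 − 6.6 = 0.3
h=4: Ŝ = 5.7 + 0.3·4 = 6.9; r = 7.7 − 6.9 = 0.8
h=5: Ŝ = 5.7 + 0.3·5 = 7.2; r = 5 − 7.2 = -2.2
h=9: Ŝ = 5.7 + 0.3·9 = 8.4; r = 9.2 − 8.4 = 0.8
h=10: Ŝ = 5.7 + 0.3·10 = 8.7; r = 9.6 − 8.7 = 0.9
h=11: Ŝ = 5.7 + 0.3·11 = 9; r = 8.1 − 9 = -0.9
Largest |r| is 2.2 at h = 5, residual -2.2.

r = -2.2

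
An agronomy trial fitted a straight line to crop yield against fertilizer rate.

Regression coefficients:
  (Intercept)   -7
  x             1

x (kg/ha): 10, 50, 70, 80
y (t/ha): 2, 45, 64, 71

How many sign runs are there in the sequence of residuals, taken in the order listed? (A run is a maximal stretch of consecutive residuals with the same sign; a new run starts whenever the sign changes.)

3 runs

x=10: ŷ = -7 + 10 = 3; e = 2 − 3 = -1
x=50: ŷ = -7 + 50 = 43; e = 45 − 43 = 2
x=70: ŷ = -7 + 70 = 63; e = 64 − 63 = 1
x=80: ŷ = -7 + 80 = 73; e = 71 − 73 = -2
Signs: − + + −
Runs: −×1, +×2, −×1 → 3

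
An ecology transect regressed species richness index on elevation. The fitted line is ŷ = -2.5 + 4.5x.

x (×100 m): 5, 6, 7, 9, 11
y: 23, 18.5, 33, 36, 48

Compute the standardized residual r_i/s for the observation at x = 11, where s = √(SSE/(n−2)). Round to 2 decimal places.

0.21

x=5: ŷ = -2.5 + 4.5·5 = 20; r = 23 − 20 = 3
x=6: ŷ = -2.5 + 4.5·6 = 24.5; r = 18.5 − 24.5 = -6
x=7: ŷ = -2.5 + 4.5·7 = 29; r = 33 − 29 = 4
x=9: ŷ = -2.5 + 4.5·9 = 38; r = 36 − 38 = -2
x=11: ŷ = -2.5 + 4.5·11 = 47; r = 48 − 47 = 1
SSE = 9 + 36 + 16 + 4 + 1 = 66
s = √(66/3) = 4.69042
r/s = 1 / 4.69042 = 0.21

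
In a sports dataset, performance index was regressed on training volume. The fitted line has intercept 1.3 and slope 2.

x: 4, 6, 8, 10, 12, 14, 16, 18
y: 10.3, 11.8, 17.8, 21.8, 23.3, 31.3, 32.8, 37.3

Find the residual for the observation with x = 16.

ŷ = 1.3 + 2·16 = 33.3
e = 32.8 − 33.3 = -0.5

e = -0.5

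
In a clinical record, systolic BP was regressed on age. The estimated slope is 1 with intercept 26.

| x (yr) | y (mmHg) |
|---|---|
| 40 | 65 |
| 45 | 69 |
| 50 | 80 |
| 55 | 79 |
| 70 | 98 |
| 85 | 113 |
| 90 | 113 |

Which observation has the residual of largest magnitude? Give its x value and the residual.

x=40: ŷ = 26 + 40 = 66; r = 65 − 66 = -1
x=45: ŷ = 26 + 45 = 71; r = 69 − 71 = -2
x=50: ŷ = 26 + 50 = 76; r = 80 − 76 = 4
x=55: ŷ = 26 + 55 = 81; r = 79 − 81 = -2
x=70: ŷ = 26 + 70 = 96; r = 98 − 96 = 2
x=85: ŷ = 26 + 85 = 111; r = 113 − 111 = 2
x=90: ŷ = 26 + 90 = 116; r = 113 − 116 = -3
Largest |r| is 4 at x = 50, residual 4.

x = 50, r = 4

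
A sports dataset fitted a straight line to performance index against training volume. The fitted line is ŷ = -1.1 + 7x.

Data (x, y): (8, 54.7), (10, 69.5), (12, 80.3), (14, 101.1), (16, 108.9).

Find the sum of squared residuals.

x=8: ŷ = -1.1 + 7·8 = 54.9; r = 54.7 − 54.9 = -0.2
x=10: ŷ = -1.1 + 7·10 = 68.9; r = 69.5 − 68.9 = 0.6
x=12: ŷ = -1.1 + 7·12 = 82.9; r = 80.3 − 82.9 = -2.6
x=14: ŷ = -1.1 + 7·14 = 96.9; r = 101.1 − 96.9 = 4.2
x=16: ŷ = -1.1 + 7·16 = 110.9; r = 108.9 − 110.9 = -2
SSE = 0.04 + 0.36 + 6.76 + 17.64 + 4 = 28.8

SSE = 28.8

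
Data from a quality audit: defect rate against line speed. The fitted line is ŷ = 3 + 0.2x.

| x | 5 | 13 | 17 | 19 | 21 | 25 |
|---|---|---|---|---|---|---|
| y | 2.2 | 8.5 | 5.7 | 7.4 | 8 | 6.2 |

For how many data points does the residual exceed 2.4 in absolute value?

1

x=5: ŷ = 3 + 0.2·5 = 4; e = 2.2 − 4 = -1.8
x=13: ŷ = 3 + 0.2·13 = 5.6; e = 8.5 − 5.6 = 2.9
x=17: ŷ = 3 + 0.2·17 = 6.4; e = 5.7 − 6.4 = -0.7
x=19: ŷ = 3 + 0.2·19 = 6.8; e = 7.4 − 6.8 = 0.6
x=21: ŷ = 3 + 0.2·21 = 7.2; e = 8 − 7.2 = 0.8
x=25: ŷ = 3 + 0.2·25 = 8; e = 6.2 − 8 = -1.8
|e| > 2.4: x=13 (|e|=2.9) → 1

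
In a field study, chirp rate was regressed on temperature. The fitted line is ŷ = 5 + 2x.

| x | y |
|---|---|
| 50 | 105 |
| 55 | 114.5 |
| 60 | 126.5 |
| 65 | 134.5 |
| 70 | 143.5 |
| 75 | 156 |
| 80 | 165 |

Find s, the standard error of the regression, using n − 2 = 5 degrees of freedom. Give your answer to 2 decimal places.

s = 1.10

x=50: ŷ = 5 + 2·50 = 105; r = 105 − 105 = 0
x=55: ŷ = 5 + 2·55 = 115; r = 114.5 − 115 = -0.5
x=60: ŷ = 5 + 2·60 = 125; r = 126.5 − 125 = 1.5
x=65: ŷ = 5 + 2·65 = 135; r = 134.5 − 135 = -0.5
x=70: ŷ = 5 + 2·70 = 145; r = 143.5 − 145 = -1.5
x=75: ŷ = 5 + 2·75 = 155; r = 156 − 155 = 1
x=80: ŷ = 5 + 2·80 = 165; r = 165 − 165 = 0
SSE = 0 + 0.25 + 2.25 + 0.25 + 2.25 + 1 + 0 = 6
s = √(6/5) = √1.2 ≈ 1.10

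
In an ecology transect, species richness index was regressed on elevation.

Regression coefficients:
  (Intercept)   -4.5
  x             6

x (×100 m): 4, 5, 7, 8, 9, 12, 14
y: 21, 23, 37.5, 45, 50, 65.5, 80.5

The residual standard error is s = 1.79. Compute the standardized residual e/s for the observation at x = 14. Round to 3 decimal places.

ŷ = -4.5 + 6·14 = 79.5
e = 80.5 − 79.5 = 1
e/s = 1 / 1.79 = 0.559

0.559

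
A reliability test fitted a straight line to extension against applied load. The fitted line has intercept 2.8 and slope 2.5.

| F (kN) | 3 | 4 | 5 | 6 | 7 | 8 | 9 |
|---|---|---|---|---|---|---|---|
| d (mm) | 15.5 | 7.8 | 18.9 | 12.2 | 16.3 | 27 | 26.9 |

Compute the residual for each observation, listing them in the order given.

F=3: d̂ = 2.8 + 2.5·3 = 10.3; e = 15.5 − 10.3 = 5.2
F=4: d̂ = 2.8 + 2.5·4 = 12.8; e = 7.8 − 12.8 = -5
F=5: d̂ = 2.8 + 2.5·5 = 15.3; e = 18.9 − 15.3 = 3.6
F=6: d̂ = 2.8 + 2.5·6 = 17.8; e = 12.2 − 17.8 = -5.6
F=7: d̂ = 2.8 + 2.5·7 = 20.3; e = 16.3 − 20.3 = -4
F=8: d̂ = 2.8 + 2.5·8 = 22.8; e = 27 − 22.8 = 4.2
F=9: d̂ = 2.8 + 2.5·9 = 25.3; e = 26.9 − 25.3 = 1.6

5.2, -5, 3.6, -5.6, -4, 4.2, 1.6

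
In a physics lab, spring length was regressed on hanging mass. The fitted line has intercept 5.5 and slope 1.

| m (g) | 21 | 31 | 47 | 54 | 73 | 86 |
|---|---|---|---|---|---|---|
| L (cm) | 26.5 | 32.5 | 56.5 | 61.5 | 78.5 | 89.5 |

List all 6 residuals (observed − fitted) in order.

m=21: ŷ = 5.5 + 21 = 26.5; r = 26.5 − 26.5 = 0
m=31: ŷ = 5.5 + 31 = 36.5; r = 32.5 − 36.5 = -4
m=47: ŷ = 5.5 + 47 = 52.5; r = 56.5 − 52.5 = 4
m=54: ŷ = 5.5 + 54 = 59.5; r = 61.5 − 59.5 = 2
m=73: ŷ = 5.5 + 73 = 78.5; r = 78.5 − 78.5 = 0
m=86: ŷ = 5.5 + 86 = 91.5; r = 89.5 − 91.5 = -2

0, -4, 4, 2, 0, -2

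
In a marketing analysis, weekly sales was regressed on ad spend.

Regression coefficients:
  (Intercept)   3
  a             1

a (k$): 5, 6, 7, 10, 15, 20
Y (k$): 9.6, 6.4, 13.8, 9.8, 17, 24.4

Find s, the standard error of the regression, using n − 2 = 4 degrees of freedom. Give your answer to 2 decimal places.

s = 3.04

a=5: Ŷ = 3 + 5 = 8; e = 9.6 − 8 = 1.6
a=6: Ŷ = 3 + 6 = 9; e = 6.4 − 9 = -2.6
a=7: Ŷ = 3 + 7 = 10; e = 13.8 − 10 = 3.8
a=10: Ŷ = 3 + 10 = 13; e = 9.8 − 13 = -3.2
a=15: Ŷ = 3 + 15 = 18; e = 17 − 18 = -1
a=20: Ŷ = 3 + 20 = 23; e = 24.4 − 23 = 1.4
SSE = 2.56 + 6.76 + 14.44 + 10.24 + 1 + 1.96 = 36.96
s = √(36.96/4) = √9.24 ≈ 3.04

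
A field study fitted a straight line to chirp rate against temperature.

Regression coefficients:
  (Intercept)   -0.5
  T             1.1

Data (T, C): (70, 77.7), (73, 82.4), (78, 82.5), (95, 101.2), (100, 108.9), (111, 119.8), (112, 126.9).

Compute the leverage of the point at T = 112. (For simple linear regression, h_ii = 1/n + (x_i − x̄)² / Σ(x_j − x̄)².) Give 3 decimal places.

T̄ = (70 + 73 + 78 + 95 + 100 + 111 + 112)/7 = 91.2857
Σ(T − T̄)² = 453.082 + 334.367 + 176.51 + 13.7959 + 75.9388 + 388.653 + 429.082 = 1871.43
h = 1/7 + (20.7143)²/1871.43 = 0.142857 + 0.22928 = 0.372

h = 0.372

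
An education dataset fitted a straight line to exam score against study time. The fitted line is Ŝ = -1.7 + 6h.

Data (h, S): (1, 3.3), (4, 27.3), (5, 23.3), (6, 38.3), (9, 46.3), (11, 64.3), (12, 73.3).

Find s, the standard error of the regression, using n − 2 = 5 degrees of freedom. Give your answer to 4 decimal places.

h=1: Ŝ = -1.7 + 6·1 = 4.3; e = 3.3 − 4.3 = -1
h=4: Ŝ = -1.7 + 6·4 = 22.3; e = 27.3 − 22.3 = 5
h=5: Ŝ = -1.7 + 6·5 = 28.3; e = 23.3 − 28.3 = -5
h=6: Ŝ = -1.7 + 6·6 = 34.3; e = 38.3 − 34.3 = 4
h=9: Ŝ = -1.7 + 6·9 = 52.3; e = 46.3 − 52.3 = -6
h=11: Ŝ = -1.7 + 6·11 = 64.3; e = 64.3 − 64.3 = 0
h=12: Ŝ = -1.7 + 6·12 = 70.3; e = 73.3 − 70.3 = 3
SSE = 1 + 25 + 25 + 16 + 36 + 0 + 9 = 112
s = √(112/5) = √22.4 ≈ 4.7329

s = 4.7329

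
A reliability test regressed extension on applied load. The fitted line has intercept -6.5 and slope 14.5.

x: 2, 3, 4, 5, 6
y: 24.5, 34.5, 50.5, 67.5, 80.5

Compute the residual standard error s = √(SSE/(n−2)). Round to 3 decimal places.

x=2: ŷ = -6.5 + 14.5·2 = 22.5; e = 24.5 − 22.5 = 2
x=3: ŷ = -6.5 + 14.5·3 = 37; e = 34.5 − 37 = -2.5
x=4: ŷ = -6.5 + 14.5·4 = 51.5; e = 50.5 − 51.5 = -1
x=5: ŷ = -6.5 + 14.5·5 = 66; e = 67.5 − 66 = 1.5
x=6: ŷ = -6.5 + 14.5·6 = 80.5; e = 80.5 − 80.5 = 0
SSE = 4 + 6.25 + 1 + 2.25 + 0 = 13.5
s = √(13.5/3) = √4.5 ≈ 2.121

s = 2.121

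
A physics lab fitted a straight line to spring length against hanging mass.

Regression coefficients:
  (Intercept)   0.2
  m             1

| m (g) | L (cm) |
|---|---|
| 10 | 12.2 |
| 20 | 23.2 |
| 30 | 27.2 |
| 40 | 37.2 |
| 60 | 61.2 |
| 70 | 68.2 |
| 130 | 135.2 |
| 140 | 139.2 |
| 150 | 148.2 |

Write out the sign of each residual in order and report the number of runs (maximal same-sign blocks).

6 runs

m=10: ŷ = 0.2 + 10 = 10.2; e = 12.2 − 10.2 = 2
m=20: ŷ = 0.2 + 20 = 20.2; e = 23.2 − 20.2 = 3
m=30: ŷ = 0.2 + 30 = 30.2; e = 27.2 − 30.2 = -3
m=40: ŷ = 0.2 + 40 = 40.2; e = 37.2 − 40.2 = -3
m=60: ŷ = 0.2 + 60 = 60.2; e = 61.2 − 60.2 = 1
m=70: ŷ = 0.2 + 70 = 70.2; e = 68.2 − 70.2 = -2
m=130: ŷ = 0.2 + 130 = 130.2; e = 135.2 − 130.2 = 5
m=140: ŷ = 0.2 + 140 = 140.2; e = 139.2 − 140.2 = -1
m=150: ŷ = 0.2 + 150 = 150.2; e = 148.2 − 150.2 = -2
Signs: + + − − + − + − −
Runs: +×2, −×2, +×1, −×1, +×1, −×2 → 6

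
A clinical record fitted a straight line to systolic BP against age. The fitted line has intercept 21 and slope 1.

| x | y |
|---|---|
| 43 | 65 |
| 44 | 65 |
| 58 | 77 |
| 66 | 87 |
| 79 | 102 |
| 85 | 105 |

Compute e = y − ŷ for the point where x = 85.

e = -1

ŷ = 21 + 85 = 106
e = 105 − 106 = -1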